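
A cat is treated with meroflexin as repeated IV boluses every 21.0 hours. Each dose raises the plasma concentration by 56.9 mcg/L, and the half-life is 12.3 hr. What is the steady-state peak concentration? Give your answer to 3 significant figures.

k = ln 2 / 12.3 = 0.05635 hr⁻¹
Fraction remaining after one interval: e^(−kτ) = e^(−0.05635 × 21.0) = 0.3062
R = 1 / (1 − 0.3062) = 1.441
Css,max = 56.9 × 1.441 ≈ 82.0 mcg/L

82.0 mcg/L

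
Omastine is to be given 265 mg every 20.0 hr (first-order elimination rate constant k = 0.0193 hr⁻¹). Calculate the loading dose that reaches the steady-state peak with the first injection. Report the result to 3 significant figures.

828 mg

Accumulation ratio R = 1 / (1 − e^(−kτ)) = 1 / (1 − e^(−0.01930×20.0)) = 1 / (1 − 0.6798) = 3.123
Loading dose = maintenance dose × R = 265 × 3.123 ≈ 828 mg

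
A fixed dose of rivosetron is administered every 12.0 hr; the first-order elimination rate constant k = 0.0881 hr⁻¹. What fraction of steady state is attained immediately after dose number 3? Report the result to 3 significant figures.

0.958

f_n = 1 − e^(−nkτ) = 1 − e^(−3 × 0.08810 × 12.0) = 1 − e^(−3.172) = 1 − 0.04194 ≈ 0.958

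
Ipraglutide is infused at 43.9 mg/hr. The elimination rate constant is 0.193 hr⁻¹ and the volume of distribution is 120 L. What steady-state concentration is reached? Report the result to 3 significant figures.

CL = k · V = 0.193 × 120 = 23.16 L/hr
Css = rate / CL = 43.9 / 23.16 ≈ 1.90 mg/L

1.90 mg/L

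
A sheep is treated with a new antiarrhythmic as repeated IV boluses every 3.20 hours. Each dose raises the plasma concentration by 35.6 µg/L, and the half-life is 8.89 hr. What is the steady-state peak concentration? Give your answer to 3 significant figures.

k = ln 2 / 8.89 = 0.07797 hr⁻¹
Fraction remaining after one interval: e^(−kτ) = e^(−0.07797 × 3.20) = 0.7792
R = 1 / (1 − 0.7792) = 4.529
Css,max = 35.6 × 4.529 ≈ 161 µg/L

161 µg/L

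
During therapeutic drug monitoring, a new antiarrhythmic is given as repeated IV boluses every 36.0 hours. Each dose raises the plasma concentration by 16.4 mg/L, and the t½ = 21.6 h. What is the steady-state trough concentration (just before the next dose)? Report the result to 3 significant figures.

7.54 mg/L

k = ln 2 / 21.6 = 0.03209 h⁻¹
Fraction remaining after one interval: e^(−kτ) = e^(−0.03209 × 36.0) = 0.3150
R = 1 / (1 − 0.3150) = 1.460
Css,max = 16.4 × 1.460 = 23.94 mg/L
Css,min = Css,max × e^(−kτ) = 23.94 × 0.3150 ≈ 7.54 mg/L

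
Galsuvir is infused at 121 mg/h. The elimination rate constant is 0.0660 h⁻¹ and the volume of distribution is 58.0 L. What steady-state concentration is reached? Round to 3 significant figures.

CL = k · V = 0.0660 × 58.0 = 3.828 L/h
Css = rate / CL = 121 / 3.828 ≈ 31.6 µg/mL

31.6 µg/mL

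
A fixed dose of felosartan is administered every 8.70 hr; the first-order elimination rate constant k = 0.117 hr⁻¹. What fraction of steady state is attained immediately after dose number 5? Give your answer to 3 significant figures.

f_n = 1 − e^(−nkτ) = 1 − e^(−5 × 0.1170 × 8.70) = 1 − e^(−5.090) = 1 − 0.006161 ≈ 0.994

0.994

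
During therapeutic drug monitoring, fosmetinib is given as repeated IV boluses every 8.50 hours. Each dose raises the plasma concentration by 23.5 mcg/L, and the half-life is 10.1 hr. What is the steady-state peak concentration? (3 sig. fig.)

53.2 mcg/L

k = ln 2 / 10.1 = 0.06863 hr⁻¹
Fraction remaining after one interval: e^(−kτ) = e^(−0.06863 × 8.50) = 0.5580
R = 1 / (1 − 0.5580) = 2.263
Css,max = 23.5 × 2.263 ≈ 53.2 mcg/L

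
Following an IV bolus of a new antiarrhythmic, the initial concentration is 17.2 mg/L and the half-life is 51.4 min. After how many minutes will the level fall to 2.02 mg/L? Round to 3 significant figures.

k = ln 2 / 51.4 = 0.01349 min⁻¹
C(t) = C₀ e^(−kt)  ⇒  t = ln(C₀/C) / k
t = ln(17.2/2.02) / 0.01349 = 2.142 / 0.01349 ≈ 159 minutes

159 minutes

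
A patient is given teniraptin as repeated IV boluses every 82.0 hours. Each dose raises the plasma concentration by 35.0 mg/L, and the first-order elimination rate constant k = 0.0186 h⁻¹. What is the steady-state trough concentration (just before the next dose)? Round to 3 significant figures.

9.73 mg/L

Fraction remaining after one interval: e^(−kτ) = e^(−0.01860 × 82.0) = 0.2176
R = 1 / (1 − 0.2176) = 1.278
Css,max = 35.0 × 1.278 = 44.73 mg/L
Css,min = Css,max × e^(−kτ) = 44.73 × 0.2176 ≈ 9.73 mg/L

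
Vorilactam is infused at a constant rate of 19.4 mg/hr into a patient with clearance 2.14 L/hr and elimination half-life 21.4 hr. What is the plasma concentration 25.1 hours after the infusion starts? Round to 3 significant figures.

5.04 µg/mL

Css = rate / CL = 19.4 / 2.14 = 9.065 µg/mL
k = ln 2 / 21.4 = 0.03239 hr⁻¹
C(t) = Css (1 − e^(−kt)) = 9.065 × (1 − e^(−0.8130)) = 9.065 × 0.5565 ≈ 5.04 µg/mL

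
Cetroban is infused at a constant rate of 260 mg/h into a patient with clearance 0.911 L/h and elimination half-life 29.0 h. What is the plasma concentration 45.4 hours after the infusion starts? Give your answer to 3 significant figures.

Css = rate / CL = 260 / 0.911 = 285.4 mg/L
k = ln 2 / 29.0 = 0.02390 h⁻¹
C(t) = Css (1 − e^(−kt)) = 285.4 × (1 − e^(−1.085)) = 285.4 × 0.6621 ≈ 189 mg/L

189 mg/L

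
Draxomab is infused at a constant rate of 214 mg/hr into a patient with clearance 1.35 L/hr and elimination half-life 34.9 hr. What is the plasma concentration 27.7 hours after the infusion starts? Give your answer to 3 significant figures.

Css = rate / CL = 214 / 1.35 = 158.5 µg/mL
k = ln 2 / 34.9 = 0.01986 hr⁻¹
C(t) = Css (1 − e^(−kt)) = 158.5 × (1 − e^(−0.5501)) = 158.5 × 0.4231 ≈ 67.1 µg/mL

67.1 µg/mL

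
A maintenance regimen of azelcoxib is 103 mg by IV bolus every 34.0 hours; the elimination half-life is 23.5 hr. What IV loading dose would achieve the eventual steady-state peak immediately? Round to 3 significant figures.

163 mg

k = ln 2 / 23.5 = 0.02950 hr⁻¹
Accumulation ratio R = 1 / (1 − e^(−kτ)) = 1 / (1 − e^(−0.02950×34.0)) = 1 / (1 − 0.3668) = 1.579
Loading dose = maintenance dose × R = 103 × 1.579 ≈ 163 mg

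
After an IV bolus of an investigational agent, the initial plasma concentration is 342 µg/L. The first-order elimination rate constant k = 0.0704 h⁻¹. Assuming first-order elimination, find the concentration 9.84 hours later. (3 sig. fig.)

C(t) = C₀ e^(−kt) = 342 × e^(−0.07040 × 9.84) = 342 × e^(−0.6927) = 342 × 0.5002 ≈ 171 µg/L

171 µg/L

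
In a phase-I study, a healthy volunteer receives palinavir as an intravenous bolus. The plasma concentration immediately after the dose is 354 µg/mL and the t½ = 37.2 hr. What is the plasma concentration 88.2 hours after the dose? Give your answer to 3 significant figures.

68.4 µg/mL

k = ln 2 / 37.2 = 0.01863 hr⁻¹
C(t) = C₀ e^(−kt) = 354 × e^(−0.01863 × 88.2) = 354 × e^(−1.643) = 354 × 0.1933 ≈ 68.4 µg/mL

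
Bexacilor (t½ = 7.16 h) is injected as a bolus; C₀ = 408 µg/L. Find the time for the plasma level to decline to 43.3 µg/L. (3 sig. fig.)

23.2 hours

k = ln 2 / 7.16 = 0.09681 h⁻¹
C(t) = C₀ e^(−kt)  ⇒  t = ln(C₀/C) / k
t = ln(408/43.3) / 0.09681 = 2.243 / 0.09681 ≈ 23.2 hours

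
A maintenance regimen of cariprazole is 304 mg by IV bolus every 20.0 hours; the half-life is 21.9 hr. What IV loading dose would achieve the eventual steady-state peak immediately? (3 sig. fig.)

648 mg

k = ln 2 / 21.9 = 0.03165 hr⁻¹
Accumulation ratio R = 1 / (1 − e^(−kτ)) = 1 / (1 − e^(−0.03165×20.0)) = 1 / (1 − 0.5310) = 2.132
Loading dose = maintenance dose × R = 304 × 2.132 ≈ 648 mg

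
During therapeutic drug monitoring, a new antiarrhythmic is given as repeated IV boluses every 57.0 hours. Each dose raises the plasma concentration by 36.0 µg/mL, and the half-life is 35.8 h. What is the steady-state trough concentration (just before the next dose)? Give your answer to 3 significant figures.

k = ln 2 / 35.8 = 0.01936 h⁻¹
Fraction remaining after one interval: e^(−kτ) = e^(−0.01936 × 57.0) = 0.3317
R = 1 / (1 − 0.3317) = 1.496
Css,max = 36.0 × 1.496 = 53.87 µg/mL
Css,min = Css,max × e^(−kτ) = 53.87 × 0.3317 ≈ 17.9 µg/mL

17.9 µg/mL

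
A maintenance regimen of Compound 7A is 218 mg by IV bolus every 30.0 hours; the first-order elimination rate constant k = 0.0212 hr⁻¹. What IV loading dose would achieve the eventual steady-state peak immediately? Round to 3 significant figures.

463 mg

Accumulation ratio R = 1 / (1 − e^(−kτ)) = 1 / (1 − e^(−0.02120×30.0)) = 1 / (1 − 0.5294) = 2.125
Loading dose = maintenance dose × R = 218 × 2.125 ≈ 463 mg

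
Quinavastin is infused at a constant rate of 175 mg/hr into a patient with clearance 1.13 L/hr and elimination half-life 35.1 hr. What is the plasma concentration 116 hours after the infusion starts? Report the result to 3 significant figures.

Css = rate / CL = 175 / 1.13 = 154.9 µg/mL
k = ln 2 / 35.1 = 0.01975 hr⁻¹
C(t) = Css (1 − e^(−kt)) = 154.9 × (1 − e^(−2.291)) = 154.9 × 0.8988 ≈ 139 µg/mL

139 µg/mL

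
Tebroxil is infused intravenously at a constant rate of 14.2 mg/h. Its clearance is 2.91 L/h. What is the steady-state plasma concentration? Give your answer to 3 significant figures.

4.88 mg/L

Css = infusion rate / CL = 14.2 / 2.91 ≈ 4.88 mg/L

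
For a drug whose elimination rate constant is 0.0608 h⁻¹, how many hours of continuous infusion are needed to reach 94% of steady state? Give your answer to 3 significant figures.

f = 1 − e^(−kt)  ⇒  t = −ln(1 − f) / k
t = −ln(1 − 0.94) / 0.06080 = 2.813 / 0.06080 ≈ 46.3 hours

46.3 hours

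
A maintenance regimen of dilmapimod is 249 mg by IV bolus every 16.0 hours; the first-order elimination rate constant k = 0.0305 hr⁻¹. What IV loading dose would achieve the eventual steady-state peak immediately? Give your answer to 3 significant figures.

645 mg

Accumulation ratio R = 1 / (1 − e^(−kτ)) = 1 / (1 − e^(−0.03050×16.0)) = 1 / (1 − 0.6139) = 2.590
Loading dose = maintenance dose × R = 249 × 2.590 ≈ 645 mg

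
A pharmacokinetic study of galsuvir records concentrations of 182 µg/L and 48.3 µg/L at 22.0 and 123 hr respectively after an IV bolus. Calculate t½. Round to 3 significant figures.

k = ln(C₁/C₂) / (t₂ − t₁) = ln(182/48.3) / (123 − 22.0)
  = 1.327 / 101.0 = 0.01313 hr⁻¹
t½ = ln 2 / k = ln 2 / 0.01313 ≈ 52.8 hours

52.8 hours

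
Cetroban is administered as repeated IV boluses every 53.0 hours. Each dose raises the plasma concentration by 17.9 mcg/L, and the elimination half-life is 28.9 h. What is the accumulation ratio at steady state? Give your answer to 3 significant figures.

1.39

k = ln 2 / 28.9 = 0.02398 h⁻¹
Fraction remaining after one interval: e^(−kτ) = e^(−0.02398 × 53.0) = 0.2805
R = 1 / (1 − 0.2805) = 1 / 0.7195 ≈ 1.39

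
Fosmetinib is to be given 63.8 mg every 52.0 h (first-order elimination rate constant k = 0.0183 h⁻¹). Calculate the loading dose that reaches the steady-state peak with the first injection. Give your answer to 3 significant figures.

104 mg

Accumulation ratio R = 1 / (1 − e^(−kτ)) = 1 / (1 − e^(−0.01830×52.0)) = 1 / (1 − 0.3861) = 1.629
Loading dose = maintenance dose × R = 63.8 × 1.629 ≈ 104 mg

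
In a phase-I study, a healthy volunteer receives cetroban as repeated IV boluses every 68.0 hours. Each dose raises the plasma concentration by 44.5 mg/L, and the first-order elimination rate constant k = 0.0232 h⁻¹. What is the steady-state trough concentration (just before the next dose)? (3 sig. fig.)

11.6 mg/L

Fraction remaining after one interval: e^(−kτ) = e^(−0.02320 × 68.0) = 0.2065
R = 1 / (1 − 0.2065) = 1.260
Css,max = 44.5 × 1.260 = 56.08 mg/L
Css,min = Css,max × e^(−kτ) = 56.08 × 0.2065 ≈ 11.6 mg/L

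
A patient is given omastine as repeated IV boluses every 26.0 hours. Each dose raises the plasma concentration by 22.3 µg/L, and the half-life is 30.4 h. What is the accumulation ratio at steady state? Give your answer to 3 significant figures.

2.24

k = ln 2 / 30.4 = 0.02280 h⁻¹
Fraction remaining after one interval: e^(−kτ) = e^(−0.02280 × 26.0) = 0.5528
R = 1 / (1 − 0.5528) = 1 / 0.4472 ≈ 2.24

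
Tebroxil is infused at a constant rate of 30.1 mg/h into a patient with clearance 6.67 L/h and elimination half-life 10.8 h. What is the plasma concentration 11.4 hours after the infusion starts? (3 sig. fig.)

2.34 µg/mL

Css = rate / CL = 30.1 / 6.67 = 4.513 µg/mL
k = ln 2 / 10.8 = 0.06418 h⁻¹
C(t) = Css (1 − e^(−kt)) = 4.513 × (1 − e^(−0.7317)) = 4.513 × 0.5189 ≈ 2.34 µg/mL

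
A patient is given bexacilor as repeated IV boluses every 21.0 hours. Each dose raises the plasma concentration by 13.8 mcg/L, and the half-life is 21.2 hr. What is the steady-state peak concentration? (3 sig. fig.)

k = ln 2 / 21.2 = 0.03270 hr⁻¹
Fraction remaining after one interval: e^(−kτ) = e^(−0.03270 × 21.0) = 0.5033
R = 1 / (1 − 0.5033) = 2.013
Css,max = 13.8 × 2.013 ≈ 27.8 mcg/L

27.8 mcg/L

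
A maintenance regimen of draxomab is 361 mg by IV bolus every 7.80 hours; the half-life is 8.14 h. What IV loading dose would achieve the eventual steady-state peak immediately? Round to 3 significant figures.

744 mg

k = ln 2 / 8.14 = 0.08515 h⁻¹
Accumulation ratio R = 1 / (1 − e^(−kτ)) = 1 / (1 − e^(−0.08515×7.80)) = 1 / (1 − 0.5147) = 2.061
Loading dose = maintenance dose × R = 361 × 2.061 ≈ 744 mg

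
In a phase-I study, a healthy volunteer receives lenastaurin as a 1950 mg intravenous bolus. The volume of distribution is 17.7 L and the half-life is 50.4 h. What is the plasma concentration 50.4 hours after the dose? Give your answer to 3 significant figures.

55.1 µg/mL

C₀ = dose / V = 1950 / 17.7 = 110.2 µg/mL
k = ln 2 / 50.4 = 0.01375 h⁻¹
C(t) = C₀ e^(−kt) = 110.2 × e^(−0.01375 × 50.4) = 110.2 × e^(−0.6931) = 110.2 × 0.5000 ≈ 55.1 µg/mL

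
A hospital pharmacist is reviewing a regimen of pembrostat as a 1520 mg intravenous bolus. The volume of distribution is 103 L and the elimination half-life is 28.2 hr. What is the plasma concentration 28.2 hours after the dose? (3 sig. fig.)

7.38 µg/mL

C₀ = dose / V = 1520 / 103 = 14.76 µg/mL
k = ln 2 / 28.2 = 0.02458 hr⁻¹
C(t) = C₀ e^(−kt) = 14.76 × e^(−0.02458 × 28.2) = 14.76 × e^(−0.6931) = 14.76 × 0.5000 ≈ 7.38 µg/mL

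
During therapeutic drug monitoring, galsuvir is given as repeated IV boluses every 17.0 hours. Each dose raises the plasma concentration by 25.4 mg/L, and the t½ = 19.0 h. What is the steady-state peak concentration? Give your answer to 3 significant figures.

k = ln 2 / 19.0 = 0.03648 h⁻¹
Fraction remaining after one interval: e^(−kτ) = e^(−0.03648 × 17.0) = 0.5378
R = 1 / (1 − 0.5378) = 2.164
Css,max = 25.4 × 2.164 ≈ 55.0 mg/L

55.0 mg/L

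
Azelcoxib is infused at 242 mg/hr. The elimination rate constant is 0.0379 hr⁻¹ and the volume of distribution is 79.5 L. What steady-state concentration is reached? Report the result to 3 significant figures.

80.3 µg/mL

CL = k · V = 0.0379 × 79.5 = 3.013 L/hr
Css = rate / CL = 242 / 3.013 ≈ 80.3 µg/mL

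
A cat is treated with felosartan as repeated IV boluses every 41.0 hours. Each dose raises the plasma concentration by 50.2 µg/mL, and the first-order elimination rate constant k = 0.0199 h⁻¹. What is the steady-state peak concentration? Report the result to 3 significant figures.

Fraction remaining after one interval: e^(−kτ) = e^(−0.01990 × 41.0) = 0.4422
R = 1 / (1 − 0.4422) = 1.793
Css,max = 50.2 × 1.793 ≈ 90.0 µg/mL

90.0 µg/mL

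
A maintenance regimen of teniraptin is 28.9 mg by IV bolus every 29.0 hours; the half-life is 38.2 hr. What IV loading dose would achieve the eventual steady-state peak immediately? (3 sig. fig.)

k = ln 2 / 38.2 = 0.01815 hr⁻¹
Accumulation ratio R = 1 / (1 − e^(−kτ)) = 1 / (1 − e^(−0.01815×29.0)) = 1 / (1 − 0.5908) = 2.444
Loading dose = maintenance dose × R = 28.9 × 2.444 ≈ 70.6 mg

70.6 mg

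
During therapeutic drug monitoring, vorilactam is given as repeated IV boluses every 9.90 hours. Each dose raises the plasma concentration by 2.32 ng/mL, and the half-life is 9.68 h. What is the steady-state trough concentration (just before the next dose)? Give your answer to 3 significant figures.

k = ln 2 / 9.68 = 0.07161 h⁻¹
Fraction remaining after one interval: e^(−kτ) = e^(−0.07161 × 9.90) = 0.4922
R = 1 / (1 − 0.4922) = 1.969
Css,max = 2.32 × 1.969 = 4.569 ng/mL
Css,min = Css,max × e^(−kτ) = 4.569 × 0.4922 ≈ 2.25 ng/mL

2.25 ng/mL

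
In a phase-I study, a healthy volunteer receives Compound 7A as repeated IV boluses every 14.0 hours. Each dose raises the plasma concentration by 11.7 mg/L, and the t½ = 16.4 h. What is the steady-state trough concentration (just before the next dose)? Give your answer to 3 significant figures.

k = ln 2 / 16.4 = 0.04227 h⁻¹
Fraction remaining after one interval: e^(−kτ) = e^(−0.04227 × 14.0) = 0.5534
R = 1 / (1 − 0.5534) = 2.239
Css,max = 11.7 × 2.239 = 26.20 mg/L
Css,min = Css,max × e^(−kτ) = 26.20 × 0.5534 ≈ 14.5 mg/L

14.5 mg/L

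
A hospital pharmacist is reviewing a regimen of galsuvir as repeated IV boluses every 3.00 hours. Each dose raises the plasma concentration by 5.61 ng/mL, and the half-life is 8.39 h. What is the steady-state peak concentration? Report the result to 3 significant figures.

k = ln 2 / 8.39 = 0.08262 h⁻¹
Fraction remaining after one interval: e^(−kτ) = e^(−0.08262 × 3.00) = 0.7805
R = 1 / (1 − 0.7805) = 4.555
Css,max = 5.61 × 4.555 ≈ 25.6 ng/mL

25.6 ng/mL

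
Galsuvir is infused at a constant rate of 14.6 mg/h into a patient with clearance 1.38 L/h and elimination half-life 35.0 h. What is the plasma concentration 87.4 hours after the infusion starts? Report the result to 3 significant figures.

8.71 mg/L

Css = rate / CL = 14.6 / 1.38 = 10.58 mg/L
k = ln 2 / 35.0 = 0.01980 h⁻¹
C(t) = Css (1 − e^(−kt)) = 10.58 × (1 − e^(−1.731)) = 10.58 × 0.8229 ≈ 8.71 mg/L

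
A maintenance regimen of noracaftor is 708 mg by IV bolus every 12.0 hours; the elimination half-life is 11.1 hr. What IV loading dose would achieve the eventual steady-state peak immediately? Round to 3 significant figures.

1340 mg

k = ln 2 / 11.1 = 0.06245 hr⁻¹
Accumulation ratio R = 1 / (1 − e^(−kτ)) = 1 / (1 − e^(−0.06245×12.0)) = 1 / (1 − 0.4727) = 1.896
Loading dose = maintenance dose × R = 708 × 1.896 ≈ 1340 mg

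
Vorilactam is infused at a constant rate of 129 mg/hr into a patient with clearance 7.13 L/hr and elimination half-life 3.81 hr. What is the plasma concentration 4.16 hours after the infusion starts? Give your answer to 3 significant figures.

9.60 µg/mL

Css = rate / CL = 129 / 7.13 = 18.09 µg/mL
k = ln 2 / 3.81 = 0.1819 hr⁻¹
C(t) = Css (1 − e^(−kt)) = 18.09 × (1 − e^(−0.7568)) = 18.09 × 0.5308 ≈ 9.60 µg/mL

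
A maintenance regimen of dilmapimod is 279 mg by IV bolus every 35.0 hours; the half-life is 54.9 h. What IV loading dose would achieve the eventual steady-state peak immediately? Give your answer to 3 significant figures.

781 mg

k = ln 2 / 54.9 = 0.01263 h⁻¹
Accumulation ratio R = 1 / (1 − e^(−kτ)) = 1 / (1 − e^(−0.01263×35.0)) = 1 / (1 − 0.6428) = 2.800
Loading dose = maintenance dose × R = 279 × 2.800 ≈ 781 mg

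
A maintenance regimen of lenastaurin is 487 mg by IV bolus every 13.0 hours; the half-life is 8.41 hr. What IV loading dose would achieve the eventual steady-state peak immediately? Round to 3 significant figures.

k = ln 2 / 8.41 = 0.08242 hr⁻¹
Accumulation ratio R = 1 / (1 − e^(−kτ)) = 1 / (1 − e^(−0.08242×13.0)) = 1 / (1 − 0.3425) = 1.521
Loading dose = maintenance dose × R = 487 × 1.521 ≈ 741 mg

741 mg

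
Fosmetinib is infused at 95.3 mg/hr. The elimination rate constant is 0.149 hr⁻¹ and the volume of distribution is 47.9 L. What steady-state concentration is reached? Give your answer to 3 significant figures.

CL = k · V = 0.149 × 47.9 = 7.137 L/hr
Css = rate / CL = 95.3 / 7.137 ≈ 13.4 µg/mL

13.4 µg/mL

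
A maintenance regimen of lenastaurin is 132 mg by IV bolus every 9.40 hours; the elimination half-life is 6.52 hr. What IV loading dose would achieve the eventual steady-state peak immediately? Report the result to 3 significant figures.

209 mg

k = ln 2 / 6.52 = 0.1063 hr⁻¹
Accumulation ratio R = 1 / (1 − e^(−kτ)) = 1 / (1 − e^(−0.1063×9.40)) = 1 / (1 − 0.3681) = 1.583
Loading dose = maintenance dose × R = 132 × 1.583 ≈ 209 mg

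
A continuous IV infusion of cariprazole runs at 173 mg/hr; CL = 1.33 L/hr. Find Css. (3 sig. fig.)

Css = infusion rate / CL = 173 / 1.33 ≈ 130 mg/L

130 mg/L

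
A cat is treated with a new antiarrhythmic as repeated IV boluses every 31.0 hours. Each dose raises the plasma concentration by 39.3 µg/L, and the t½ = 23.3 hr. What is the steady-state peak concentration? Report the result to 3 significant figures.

k = ln 2 / 23.3 = 0.02975 hr⁻¹
Fraction remaining after one interval: e^(−kτ) = e^(−0.02975 × 31.0) = 0.3976
R = 1 / (1 − 0.3976) = 1.660
Css,max = 39.3 × 1.660 ≈ 65.2 µg/L

65.2 µg/L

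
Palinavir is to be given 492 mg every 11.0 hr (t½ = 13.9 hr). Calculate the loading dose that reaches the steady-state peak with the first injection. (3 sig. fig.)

k = ln 2 / 13.9 = 0.04987 hr⁻¹
Accumulation ratio R = 1 / (1 − e^(−kτ)) = 1 / (1 − e^(−0.04987×11.0)) = 1 / (1 − 0.5778) = 2.369
Loading dose = maintenance dose × R = 492 × 2.369 ≈ 1170 mg

1170 mg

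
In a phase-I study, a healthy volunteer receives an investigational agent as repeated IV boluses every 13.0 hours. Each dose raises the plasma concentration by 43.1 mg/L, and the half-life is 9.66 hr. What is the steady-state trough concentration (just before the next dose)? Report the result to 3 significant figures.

k = ln 2 / 9.66 = 0.07175 hr⁻¹
Fraction remaining after one interval: e^(−kτ) = e^(−0.07175 × 13.0) = 0.3934
R = 1 / (1 − 0.3934) = 1.649
Css,max = 43.1 × 1.649 = 71.06 mg/L
Css,min = Css,max × e^(−kτ) = 71.06 × 0.3934 ≈ 28.0 mg/L

28.0 mg/L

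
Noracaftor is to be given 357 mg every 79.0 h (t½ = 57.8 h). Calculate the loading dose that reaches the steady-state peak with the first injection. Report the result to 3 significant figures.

k = ln 2 / 57.8 = 0.01199 h⁻¹
Accumulation ratio R = 1 / (1 − e^(−kτ)) = 1 / (1 − e^(−0.01199×79.0)) = 1 / (1 − 0.3878) = 1.633
Loading dose = maintenance dose × R = 357 × 1.633 ≈ 583 mg

583 mg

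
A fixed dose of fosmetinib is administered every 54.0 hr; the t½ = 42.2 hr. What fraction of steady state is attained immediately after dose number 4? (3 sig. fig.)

0.971

k = ln 2 / 42.2 = 0.01643 hr⁻¹
f_n = 1 − e^(−nkτ) = 1 − e^(−4 × 0.01643 × 54.0) = 1 − e^(−3.548) = 1 − 0.02879 ≈ 0.971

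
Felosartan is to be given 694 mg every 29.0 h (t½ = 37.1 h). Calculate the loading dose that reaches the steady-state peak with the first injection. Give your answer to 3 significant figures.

1660 mg

k = ln 2 / 37.1 = 0.01868 h⁻¹
Accumulation ratio R = 1 / (1 − e^(−kτ)) = 1 / (1 − e^(−0.01868×29.0)) = 1 / (1 − 0.5817) = 2.391
Loading dose = maintenance dose × R = 694 × 2.391 ≈ 1660 mg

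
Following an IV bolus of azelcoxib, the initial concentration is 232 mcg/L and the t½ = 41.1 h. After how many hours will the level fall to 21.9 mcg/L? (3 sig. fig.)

140 hours

k = ln 2 / 41.1 = 0.01686 h⁻¹
C(t) = C₀ e^(−kt)  ⇒  t = ln(C₀/C) / k
t = ln(232/21.9) / 0.01686 = 2.360 / 0.01686 ≈ 140 hours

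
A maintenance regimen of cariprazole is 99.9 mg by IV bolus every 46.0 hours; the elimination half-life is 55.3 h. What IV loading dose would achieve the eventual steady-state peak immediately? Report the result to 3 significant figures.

228 mg

k = ln 2 / 55.3 = 0.01253 h⁻¹
Accumulation ratio R = 1 / (1 − e^(−kτ)) = 1 / (1 − e^(−0.01253×46.0)) = 1 / (1 − 0.5618) = 2.282
Loading dose = maintenance dose × R = 99.9 × 2.282 ≈ 228 mg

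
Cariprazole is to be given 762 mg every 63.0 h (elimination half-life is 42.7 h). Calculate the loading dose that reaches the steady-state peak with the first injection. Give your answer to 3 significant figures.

1190 mg

k = ln 2 / 42.7 = 0.01623 h⁻¹
Accumulation ratio R = 1 / (1 − e^(−kτ)) = 1 / (1 − e^(−0.01623×63.0)) = 1 / (1 − 0.3596) = 1.562
Loading dose = maintenance dose × R = 762 × 1.562 ≈ 1190 mg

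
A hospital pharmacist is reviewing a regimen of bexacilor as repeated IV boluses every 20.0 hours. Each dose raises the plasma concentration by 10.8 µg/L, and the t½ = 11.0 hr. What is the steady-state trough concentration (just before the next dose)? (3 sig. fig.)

k = ln 2 / 11.0 = 0.06301 hr⁻¹
Fraction remaining after one interval: e^(−kτ) = e^(−0.06301 × 20.0) = 0.2836
R = 1 / (1 − 0.2836) = 1.396
Css,max = 10.8 × 1.396 = 15.07 µg/L
Css,min = Css,max × e^(−kτ) = 15.07 × 0.2836 ≈ 4.27 µg/L

4.27 µg/L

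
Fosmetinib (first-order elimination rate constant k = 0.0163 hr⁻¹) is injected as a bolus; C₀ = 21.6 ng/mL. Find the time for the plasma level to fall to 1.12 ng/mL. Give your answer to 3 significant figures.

182 hours

C(t) = C₀ e^(−kt)  ⇒  t = ln(C₀/C) / k
t = ln(21.6/1.12) / 0.01630 = 2.959 / 0.01630 ≈ 182 hours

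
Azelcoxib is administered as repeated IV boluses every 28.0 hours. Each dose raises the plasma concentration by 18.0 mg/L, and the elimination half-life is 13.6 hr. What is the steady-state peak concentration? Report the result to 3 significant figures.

k = ln 2 / 13.6 = 0.05097 hr⁻¹
Fraction remaining after one interval: e^(−kτ) = e^(−0.05097 × 28.0) = 0.2400
R = 1 / (1 − 0.2400) = 1.316
Css,max = 18.0 × 1.316 ≈ 23.7 mg/L

23.7 mg/L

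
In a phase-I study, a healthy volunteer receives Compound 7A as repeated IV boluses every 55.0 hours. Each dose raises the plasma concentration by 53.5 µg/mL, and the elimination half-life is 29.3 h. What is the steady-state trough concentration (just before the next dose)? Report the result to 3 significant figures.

k = ln 2 / 29.3 = 0.02366 h⁻¹
Fraction remaining after one interval: e^(−kτ) = e^(−0.02366 × 55.0) = 0.2722
R = 1 / (1 − 0.2722) = 1.374
Css,max = 53.5 × 1.374 = 73.51 µg/mL
Css,min = Css,max × e^(−kτ) = 73.51 × 0.2722 ≈ 20.0 µg/mL

20.0 µg/mL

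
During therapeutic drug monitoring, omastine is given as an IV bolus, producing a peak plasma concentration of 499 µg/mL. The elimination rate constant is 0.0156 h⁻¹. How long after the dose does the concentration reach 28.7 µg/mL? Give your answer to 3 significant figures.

C(t) = C₀ e^(−kt)  ⇒  t = ln(C₀/C) / k
t = ln(499/28.7) / 0.01560 = 2.856 / 0.01560 ≈ 183 hours

183 hours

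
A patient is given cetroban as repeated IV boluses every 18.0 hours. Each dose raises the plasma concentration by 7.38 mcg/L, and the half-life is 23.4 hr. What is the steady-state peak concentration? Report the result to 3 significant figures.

k = ln 2 / 23.4 = 0.02962 hr⁻¹
Fraction remaining after one interval: e^(−kτ) = e^(−0.02962 × 18.0) = 0.5867
R = 1 / (1 − 0.5867) = 2.420
Css,max = 7.38 × 2.420 ≈ 17.9 mcg/L

17.9 mcg/L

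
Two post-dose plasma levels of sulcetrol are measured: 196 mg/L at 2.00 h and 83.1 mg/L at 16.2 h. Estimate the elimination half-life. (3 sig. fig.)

k = ln(C₁/C₂) / (t₂ − t₁) = ln(196/83.1) / (16.2 − 2.00)
  = 0.8581 / 14.20 = 0.06043 h⁻¹
t½ = ln 2 / k = ln 2 / 0.06043 ≈ 11.5 hours

11.5 hours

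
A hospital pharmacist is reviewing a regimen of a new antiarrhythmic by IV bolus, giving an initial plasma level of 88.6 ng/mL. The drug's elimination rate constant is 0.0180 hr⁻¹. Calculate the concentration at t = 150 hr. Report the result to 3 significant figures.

C(t) = C₀ e^(−kt) = 88.6 × e^(−0.01800 × 150) = 88.6 × e^(−2.700) = 88.6 × 0.06721 ≈ 5.95 ng/mL

5.95 ng/mL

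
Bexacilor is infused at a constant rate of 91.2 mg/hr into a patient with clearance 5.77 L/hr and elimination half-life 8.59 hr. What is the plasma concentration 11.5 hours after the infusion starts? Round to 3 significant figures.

Css = rate / CL = 91.2 / 5.77 = 15.81 mg/L
k = ln 2 / 8.59 = 0.08069 hr⁻¹
C(t) = Css (1 − e^(−kt)) = 15.81 × (1 − e^(−0.9280)) = 15.81 × 0.6046 ≈ 9.56 mg/L

9.56 mg/L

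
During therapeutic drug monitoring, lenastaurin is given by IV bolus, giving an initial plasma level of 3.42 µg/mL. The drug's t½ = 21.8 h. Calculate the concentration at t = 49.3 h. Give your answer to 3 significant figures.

k = ln 2 / 21.8 = 0.03180 h⁻¹
C(t) = C₀ e^(−kt) = 3.42 × e^(−0.03180 × 49.3) = 3.42 × e^(−1.568) = 3.42 × 0.2086 ≈ 0.713 µg/mL

0.713 µg/mL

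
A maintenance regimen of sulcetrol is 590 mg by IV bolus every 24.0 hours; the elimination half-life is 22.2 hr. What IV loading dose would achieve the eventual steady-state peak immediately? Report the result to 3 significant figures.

1120 mg

k = ln 2 / 22.2 = 0.03122 hr⁻¹
Accumulation ratio R = 1 / (1 − e^(−kτ)) = 1 / (1 − e^(−0.03122×24.0)) = 1 / (1 − 0.4727) = 1.896
Loading dose = maintenance dose × R = 590 × 1.896 ≈ 1120 mg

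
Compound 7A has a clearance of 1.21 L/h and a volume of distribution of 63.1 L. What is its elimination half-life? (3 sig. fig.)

36.1 hours

k = CL / V = 1.21 / 63.1 = 0.01918 h⁻¹
t½ = ln 2 / k = ln 2 / 0.01918 ≈ 36.1 hours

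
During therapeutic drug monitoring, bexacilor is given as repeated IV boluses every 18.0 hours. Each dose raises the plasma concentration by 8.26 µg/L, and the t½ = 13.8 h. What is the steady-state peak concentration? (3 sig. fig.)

13.9 µg/L

k = ln 2 / 13.8 = 0.05023 h⁻¹
Fraction remaining after one interval: e^(−kτ) = e^(−0.05023 × 18.0) = 0.4049
R = 1 / (1 − 0.4049) = 1.680
Css,max = 8.26 × 1.680 ≈ 13.9 µg/L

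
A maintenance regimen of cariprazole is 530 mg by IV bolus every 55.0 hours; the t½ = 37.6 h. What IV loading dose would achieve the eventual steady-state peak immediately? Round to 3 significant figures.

832 mg

k = ln 2 / 37.6 = 0.01843 h⁻¹
Accumulation ratio R = 1 / (1 − e^(−kτ)) = 1 / (1 − e^(−0.01843×55.0)) = 1 / (1 − 0.3628) = 1.569
Loading dose = maintenance dose × R = 530 × 1.569 ≈ 832 mg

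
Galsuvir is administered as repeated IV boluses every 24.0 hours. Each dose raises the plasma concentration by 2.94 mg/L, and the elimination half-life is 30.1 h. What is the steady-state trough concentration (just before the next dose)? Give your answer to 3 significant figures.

3.98 mg/L

k = ln 2 / 30.1 = 0.02303 h⁻¹
Fraction remaining after one interval: e^(−kτ) = e^(−0.02303 × 24.0) = 0.5754
R = 1 / (1 − 0.5754) = 2.355
Css,max = 2.94 × 2.355 = 6.924 mg/L
Css,min = Css,max × e^(−kτ) = 6.924 × 0.5754 ≈ 3.98 mg/L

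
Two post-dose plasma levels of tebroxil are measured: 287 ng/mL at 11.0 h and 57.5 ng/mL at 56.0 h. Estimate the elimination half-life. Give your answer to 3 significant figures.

19.4 hours

k = ln(C₁/C₂) / (t₂ − t₁) = ln(287/57.5) / (56.0 − 11.0)
  = 1.608 / 45.00 = 0.03573 h⁻¹
t½ = ln 2 / k = ln 2 / 0.03573 ≈ 19.4 hours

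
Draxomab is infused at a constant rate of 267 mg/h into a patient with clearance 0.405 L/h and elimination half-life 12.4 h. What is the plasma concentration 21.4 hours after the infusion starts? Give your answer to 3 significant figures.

460 mg/L

Css = rate / CL = 267 / 0.405 = 659.3 mg/L
k = ln 2 / 12.4 = 0.05590 h⁻¹
C(t) = Css (1 − e^(−kt)) = 659.3 × (1 − e^(−1.196)) = 659.3 × 0.6977 ≈ 460 mg/L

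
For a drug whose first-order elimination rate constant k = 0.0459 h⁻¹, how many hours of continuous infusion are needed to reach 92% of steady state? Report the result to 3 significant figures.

55.0 hours

f = 1 − e^(−kt)  ⇒  t = −ln(1 − f) / k
t = −ln(1 − 0.92) / 0.04590 = 2.526 / 0.04590 ≈ 55.0 hours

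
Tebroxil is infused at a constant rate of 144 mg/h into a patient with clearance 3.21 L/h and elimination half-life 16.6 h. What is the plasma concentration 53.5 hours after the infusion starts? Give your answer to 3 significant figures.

Css = rate / CL = 144 / 3.21 = 44.86 µg/mL
k = ln 2 / 16.6 = 0.04176 h⁻¹
C(t) = Css (1 − e^(−kt)) = 44.86 × (1 − e^(−2.234)) = 44.86 × 0.8929 ≈ 40.1 µg/mL

40.1 µg/mL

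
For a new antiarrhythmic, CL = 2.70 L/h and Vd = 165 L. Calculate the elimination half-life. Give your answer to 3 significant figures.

k = CL / V = 2.70 / 165 = 0.01636 h⁻¹
t½ = ln 2 / k = ln 2 / 0.01636 ≈ 42.4 hours

42.4 hours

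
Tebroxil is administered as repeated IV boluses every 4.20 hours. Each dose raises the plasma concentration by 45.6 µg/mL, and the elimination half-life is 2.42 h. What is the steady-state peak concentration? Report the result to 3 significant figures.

65.2 µg/mL

k = ln 2 / 2.42 = 0.2864 h⁻¹
Fraction remaining after one interval: e^(−kτ) = e^(−0.2864 × 4.20) = 0.3003
R = 1 / (1 − 0.3003) = 1.429
Css,max = 45.6 × 1.429 ≈ 65.2 µg/mL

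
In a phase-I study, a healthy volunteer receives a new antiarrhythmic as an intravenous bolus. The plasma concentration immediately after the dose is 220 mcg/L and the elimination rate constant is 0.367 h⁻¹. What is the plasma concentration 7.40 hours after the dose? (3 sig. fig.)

14.6 mcg/L

C(t) = C₀ e^(−kt) = 220 × e^(−0.3670 × 7.40) = 220 × e^(−2.716) = 220 × 0.06615 ≈ 14.6 mcg/L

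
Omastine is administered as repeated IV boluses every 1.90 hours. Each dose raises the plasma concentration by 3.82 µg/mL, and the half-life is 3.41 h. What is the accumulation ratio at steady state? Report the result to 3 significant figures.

3.12

k = ln 2 / 3.41 = 0.2033 h⁻¹
Fraction remaining after one interval: e^(−kτ) = e^(−0.2033 × 1.90) = 0.6796
R = 1 / (1 − 0.6796) = 1 / 0.3204 ≈ 3.12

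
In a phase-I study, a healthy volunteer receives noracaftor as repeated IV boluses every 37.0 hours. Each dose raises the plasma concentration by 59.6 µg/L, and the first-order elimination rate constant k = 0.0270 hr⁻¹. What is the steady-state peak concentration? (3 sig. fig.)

94.3 µg/L

Fraction remaining after one interval: e^(−kτ) = e^(−0.02700 × 37.0) = 0.3682
R = 1 / (1 − 0.3682) = 1.583
Css,max = 59.6 × 1.583 ≈ 94.3 µg/L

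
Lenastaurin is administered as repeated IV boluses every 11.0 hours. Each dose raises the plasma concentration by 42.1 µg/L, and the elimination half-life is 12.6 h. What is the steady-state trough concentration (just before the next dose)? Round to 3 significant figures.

50.6 µg/L

k = ln 2 / 12.6 = 0.05501 h⁻¹
Fraction remaining after one interval: e^(−kτ) = e^(−0.05501 × 11.0) = 0.5460
R = 1 / (1 − 0.5460) = 2.203
Css,max = 42.1 × 2.203 = 92.73 µg/L
Css,min = Css,max × e^(−kτ) = 92.73 × 0.5460 ≈ 50.6 µg/L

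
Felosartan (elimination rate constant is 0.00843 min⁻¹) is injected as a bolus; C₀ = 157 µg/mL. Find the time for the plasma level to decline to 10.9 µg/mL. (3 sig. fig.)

C(t) = C₀ e^(−kt)  ⇒  t = ln(C₀/C) / k
t = ln(157/10.9) / 0.008430 = 2.667 / 0.008430 ≈ 316 minutes

316 minutes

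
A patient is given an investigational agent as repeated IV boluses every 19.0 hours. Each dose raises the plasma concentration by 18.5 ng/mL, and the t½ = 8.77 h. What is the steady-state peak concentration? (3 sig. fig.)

23.8 ng/mL

k = ln 2 / 8.77 = 0.07904 h⁻¹
Fraction remaining after one interval: e^(−kτ) = e^(−0.07904 × 19.0) = 0.2228
R = 1 / (1 − 0.2228) = 1.287
Css,max = 18.5 × 1.287 ≈ 23.8 ng/mL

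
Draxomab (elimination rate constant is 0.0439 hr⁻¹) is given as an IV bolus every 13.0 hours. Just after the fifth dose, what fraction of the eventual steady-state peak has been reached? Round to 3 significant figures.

0.942

f_n = 1 − e^(−nkτ) = 1 − e^(−5 × 0.04390 × 13.0) = 1 − e^(−2.853) = 1 − 0.05764 ≈ 0.942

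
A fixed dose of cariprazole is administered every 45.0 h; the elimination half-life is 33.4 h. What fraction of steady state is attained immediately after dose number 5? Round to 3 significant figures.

0.991

k = ln 2 / 33.4 = 0.02075 h⁻¹
f_n = 1 − e^(−nkτ) = 1 − e^(−5 × 0.02075 × 45.0) = 1 − e^(−4.669) = 1 − 0.009378 ≈ 0.991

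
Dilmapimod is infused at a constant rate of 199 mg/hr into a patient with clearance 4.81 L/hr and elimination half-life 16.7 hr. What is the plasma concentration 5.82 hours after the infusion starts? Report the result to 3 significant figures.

Css = rate / CL = 199 / 4.81 = 41.37 µg/mL
k = ln 2 / 16.7 = 0.04151 hr⁻¹
C(t) = Css (1 − e^(−kt)) = 41.37 × (1 − e^(−0.2416)) = 41.37 × 0.2146 ≈ 8.88 µg/mL

8.88 µg/mL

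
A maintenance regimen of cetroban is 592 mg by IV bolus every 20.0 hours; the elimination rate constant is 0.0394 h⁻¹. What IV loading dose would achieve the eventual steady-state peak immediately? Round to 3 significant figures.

1090 mg

Accumulation ratio R = 1 / (1 − e^(−kτ)) = 1 / (1 − e^(−0.03940×20.0)) = 1 / (1 − 0.4548) = 1.834
Loading dose = maintenance dose × R = 592 × 1.834 ≈ 1090 mg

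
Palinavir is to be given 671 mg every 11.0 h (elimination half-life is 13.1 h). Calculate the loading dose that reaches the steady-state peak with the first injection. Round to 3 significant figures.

1520 mg

k = ln 2 / 13.1 = 0.05291 h⁻¹
Accumulation ratio R = 1 / (1 − e^(−kτ)) = 1 / (1 − e^(−0.05291×11.0)) = 1 / (1 − 0.5588) = 2.266
Loading dose = maintenance dose × R = 671 × 2.266 ≈ 1520 mg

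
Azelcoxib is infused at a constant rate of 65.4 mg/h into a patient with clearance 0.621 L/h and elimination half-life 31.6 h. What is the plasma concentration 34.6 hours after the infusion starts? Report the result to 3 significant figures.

56.0 mg/L

Css = rate / CL = 65.4 / 0.621 = 105.3 mg/L
k = ln 2 / 31.6 = 0.02194 h⁻¹
C(t) = Css (1 − e^(−kt)) = 105.3 × (1 − e^(−0.7590)) = 105.3 × 0.5318 ≈ 56.0 mg/L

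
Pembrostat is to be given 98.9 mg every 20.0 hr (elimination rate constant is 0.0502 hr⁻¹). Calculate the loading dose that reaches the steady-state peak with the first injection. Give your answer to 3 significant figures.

Accumulation ratio R = 1 / (1 − e^(−kτ)) = 1 / (1 − e^(−0.05020×20.0)) = 1 / (1 − 0.3664) = 1.578
Loading dose = maintenance dose × R = 98.9 × 1.578 ≈ 156 mg

156 mg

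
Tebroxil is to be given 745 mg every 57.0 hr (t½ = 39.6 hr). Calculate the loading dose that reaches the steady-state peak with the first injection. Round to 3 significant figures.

1180 mg

k = ln 2 / 39.6 = 0.01750 hr⁻¹
Accumulation ratio R = 1 / (1 − e^(−kτ)) = 1 / (1 − e^(−0.01750×57.0)) = 1 / (1 − 0.3687) = 1.584
Loading dose = maintenance dose × R = 745 × 1.584 ≈ 1180 mg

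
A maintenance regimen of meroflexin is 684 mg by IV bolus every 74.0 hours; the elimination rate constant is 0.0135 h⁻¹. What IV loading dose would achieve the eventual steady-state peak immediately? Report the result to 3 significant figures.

Accumulation ratio R = 1 / (1 − e^(−kτ)) = 1 / (1 − e^(−0.01350×74.0)) = 1 / (1 − 0.3682) = 1.583
Loading dose = maintenance dose × R = 684 × 1.583 ≈ 1080 mg

1080 mg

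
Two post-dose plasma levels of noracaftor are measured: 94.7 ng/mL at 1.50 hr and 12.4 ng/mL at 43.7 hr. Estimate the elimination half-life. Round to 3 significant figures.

k = ln(C₁/C₂) / (t₂ − t₁) = ln(94.7/12.4) / (43.7 − 1.50)
  = 2.033 / 42.20 = 0.04818 hr⁻¹
t½ = ln 2 / k = ln 2 / 0.04818 ≈ 14.4 hours

14.4 hours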